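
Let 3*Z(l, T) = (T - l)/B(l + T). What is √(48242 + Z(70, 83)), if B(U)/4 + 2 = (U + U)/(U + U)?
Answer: √1736673/6 ≈ 219.64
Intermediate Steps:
B(U) = -4 (B(U) = -8 + 4*((U + U)/(U + U)) = -8 + 4*((2*U)/((2*U))) = -8 + 4*((2*U)*(1/(2*U))) = -8 + 4*1 = -8 + 4 = -4)
Z(l, T) = -T/12 + l/12 (Z(l, T) = ((T - l)/(-4))/3 = ((T - l)*(-¼))/3 = (-T/4 + l/4)/3 = -T/12 + l/12)
√(48242 + Z(70, 83)) = √(48242 + (-1/12*83 + (1/12)*70)) = √(48242 + (-83/12 + 35/6)) = √(48242 - 13/12) = √(578891/12) = √1736673/6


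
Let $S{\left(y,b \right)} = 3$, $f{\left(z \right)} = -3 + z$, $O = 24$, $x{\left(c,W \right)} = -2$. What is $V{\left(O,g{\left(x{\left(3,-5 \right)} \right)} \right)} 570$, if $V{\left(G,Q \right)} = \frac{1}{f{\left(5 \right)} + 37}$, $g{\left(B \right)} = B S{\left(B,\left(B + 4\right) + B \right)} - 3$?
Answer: $\frac{190}{13} \approx 14.615$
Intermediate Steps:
$g{\left(B \right)} = -3 + 3 B$ ($g{\left(B \right)} = B 3 - 3 = 3 B - 3 = -3 + 3 B$)
$V{\left(G,Q \right)} = \frac{1}{39}$ ($V{\left(G,Q \right)} = \frac{1}{\left(-3 + 5\right) + 37} = \frac{1}{2 + 37} = \frac{1}{39}$)
$V{\left(O,g{\left(x{\left(3,-5 \right)} \right)} \right)} 570 = \frac{1}{39} \cdot 570 = \frac{190}{13}$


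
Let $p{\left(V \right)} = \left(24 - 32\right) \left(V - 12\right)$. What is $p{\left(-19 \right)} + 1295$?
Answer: $1543$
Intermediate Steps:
$p{\left(V \right)} = 96 - 8 V$ ($p{\left(V \right)} = - 8 \left(-12 + V\right) = 96 - 8 V$)
$p{\left(-19 \right)} + 1295 = \left(96 - -152\right) + 1295 = \left(96 + 152\right) + 1295 = 248 + 1295 = 1543$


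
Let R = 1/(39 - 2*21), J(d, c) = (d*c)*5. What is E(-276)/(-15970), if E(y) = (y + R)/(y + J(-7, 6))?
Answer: -829/23284260 ≈ -3.5603e-5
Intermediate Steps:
J(d, c) = 5*c*d (J(d, c) = (c*d)*5 = 5*c*d)
R = -⅓ (R = 1/(39 - 42) = 1/(-3) = -⅓ ≈ -0.33333)
E(y) = (-⅓ + y)/(-210 + y) (E(y) = (y - ⅓)/(y + 5*6*(-7)) = (-⅓ + y)/(y - 210) = (-⅓ + y)/(-210 + y))
E(-276)/(-15970) = ((-⅓ - 276)/(-210 - 276))/(-15970) = (-829/3/(-486))*(-1/15970) = -1/486*(-829/3)*(-1/15970) = (829/1458)*(-1/15970) = -829/23284260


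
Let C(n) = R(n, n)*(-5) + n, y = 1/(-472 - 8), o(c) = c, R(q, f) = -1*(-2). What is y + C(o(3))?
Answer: -3361/480 ≈ -7.0021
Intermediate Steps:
R(q, f) = 2
y = -1/480 (y = 1/(-480) = -1/480 ≈ -0.0020833)
C(n) = -10 + n (C(n) = 2*(-5) + n = -10 + n)
y + C(o(3)) = -1/480 + (-10 + 3) = -1/480 - 7 = -3361/480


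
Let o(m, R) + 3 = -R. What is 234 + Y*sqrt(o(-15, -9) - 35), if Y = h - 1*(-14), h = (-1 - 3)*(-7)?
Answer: 234 + 42*I*sqrt(29) ≈ 234.0 + 226.18*I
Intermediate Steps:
o(m, R) = -3 - R
h = 28 (h = -4*(-7) = 28)
Y = 42 (Y = 28 - 1*(-14) = 28 + 14 = 42)
234 + Y*sqrt(o(-15, -9) - 35) = 234 + 42*sqrt((-3 - 1*(-9)) - 35) = 234 + 42*sqrt((-3 + 9) - 35) = 234 + 42*sqrt(6 - 35) = 234 + 42*sqrt(-29) = 234 + 42*(I*sqrt(29)) = 234 + 42*I*sqrt(29)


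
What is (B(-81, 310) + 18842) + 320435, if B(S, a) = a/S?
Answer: 27481127/81 ≈ 3.3927e+5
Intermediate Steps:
(B(-81, 310) + 18842) + 320435 = (310/(-81) + 18842) + 320435 = (310*(-1/81) + 18842) + 320435 = (-310/81 + 18842) + 320435 = 1525892/81 + 320435 = 27481127/81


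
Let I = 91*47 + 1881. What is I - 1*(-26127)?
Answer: 32285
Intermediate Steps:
I = 6158 (I = 4277 + 1881 = 6158)
I - 1*(-26127) = 6158 - 1*(-26127) = 6158 + 26127 = 32285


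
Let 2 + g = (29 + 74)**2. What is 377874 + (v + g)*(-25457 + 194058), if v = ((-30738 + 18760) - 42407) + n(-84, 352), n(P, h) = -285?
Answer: -7428687989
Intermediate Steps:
g = 10607 (g = -2 + (29 + 74)**2 = -2 + 103**2 = -2 + 10609 = 10607)
v = -54670 (v = ((-30738 + 18760) - 42407) - 285 = (-11978 - 42407) - 285 = -54385 - 285 = -54670)
377874 + (v + g)*(-25457 + 194058) = 377874 + (-54670 + 10607)*(-25457 + 194058) = 377874 - 44063*168601 = 377874 - 7429065863 = -7428687989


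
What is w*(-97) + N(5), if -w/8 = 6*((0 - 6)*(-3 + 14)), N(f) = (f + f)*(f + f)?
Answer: -307196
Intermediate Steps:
N(f) = 4*f² (N(f) = (2*f)*(2*f) = 4*f²)
w = 3168 (w = -48*(0 - 6)*(-3 + 14) = -48*(-6*11) = -48*(-66) = -8*(-396) = 3168)
w*(-97) + N(5) = 3168*(-97) + 4*5² = -307296 + 4*25 = -307296 + 100 = -307196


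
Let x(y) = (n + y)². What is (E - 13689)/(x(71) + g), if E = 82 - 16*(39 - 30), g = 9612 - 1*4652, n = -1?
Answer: -13751/9860 ≈ -1.3946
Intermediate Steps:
g = 4960 (g = 9612 - 4652 = 4960)
E = -62 (E = 82 - 16*9 = 82 - 144 = -62)
x(y) = (-1 + y)²
(E - 13689)/(x(71) + g) = (-62 - 13689)/((-1 + 71)² + 4960) = -13751/(70² + 4960) = -13751/(4900 + 4960) = -13751/9860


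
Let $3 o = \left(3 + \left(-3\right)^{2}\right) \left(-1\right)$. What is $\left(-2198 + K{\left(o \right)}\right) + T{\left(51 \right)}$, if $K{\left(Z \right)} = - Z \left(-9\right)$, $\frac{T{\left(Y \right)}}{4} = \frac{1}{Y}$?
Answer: $- \frac{113930}{51} \approx -2233.9$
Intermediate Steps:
$T{\left(Y \right)} = \frac{4}{Y}$
$o = -4$ ($o = \frac{\left(3 + \left(-3\right)^{2}\right) \left(-1\right)}{3} = \frac{\left(3 + 9\right) \left(-1\right)}{3} = \frac{12 \left(-1\right)}{3} = \frac{1}{3} \left(-12\right) = -4$)
$K{\left(Z \right)} = 9 Z$ ($K{\left(Z \right)} = - \left(-9\right) Z = 9 Z$)
$\left(-2198 + K{\left(o \right)}\right) + T{\left(51 \right)} = \left(-2198 + 9 \left(-4\right)\right) + \frac{4}{51} = \left(-2198 - 36\right) + 4 \cdot \frac{1}{51} = -2234 + \frac{4}{51} = - \frac{113930}{51}$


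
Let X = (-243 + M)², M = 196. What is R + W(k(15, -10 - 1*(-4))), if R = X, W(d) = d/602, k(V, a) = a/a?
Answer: 1329819/602 ≈ 2209.0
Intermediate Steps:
k(V, a) = 1
X = 2209 (X = (-243 + 196)² = (-47)² = 2209)
W(d) = d/602 (W(d) = d*(1/602) = d/602)
R = 2209
R + W(k(15, -10 - 1*(-4))) = 2209 + (1/602)*1 = 2209 + 1/602 = 1329819/602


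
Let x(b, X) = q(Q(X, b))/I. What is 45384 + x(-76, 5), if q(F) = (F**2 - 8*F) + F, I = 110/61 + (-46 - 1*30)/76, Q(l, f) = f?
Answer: 2608604/49 ≈ 53237.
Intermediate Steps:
I = 49/61 (I = 110*(1/61) + (-46 - 30)*(1/76) = 110/61 - 76*1/76 = 110/61 - 1 = 49/61 ≈ 0.80328)
q(F) = F**2 - 7*F
x(b, X) = 61*b*(-7 + b)/49 (x(b, X) = (b*(-7 + b))/(49/61) = (b*(-7 + b))*(61/49) = 61*b*(-7 + b)/49)
45384 + x(-76, 5) = 45384 + (61/49)*(-76)*(-7 - 76) = 45384 + (61/49)*(-76)*(-83) = 45384 + 384788/49 = 2608604/49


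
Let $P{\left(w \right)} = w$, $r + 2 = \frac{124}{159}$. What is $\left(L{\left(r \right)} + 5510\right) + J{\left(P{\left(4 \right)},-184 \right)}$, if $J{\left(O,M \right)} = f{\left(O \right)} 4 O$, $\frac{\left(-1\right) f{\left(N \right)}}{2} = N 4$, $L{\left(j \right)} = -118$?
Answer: $4880$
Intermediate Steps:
$r = - \frac{194}{159}$ ($r = -2 + \frac{124}{159} = - \frac{194}{159} \approx -1.2201$)
$f{\left(N \right)} = - 8 N$ ($f{\left(N \right)} = - 2 N 4 = - 2 \cdot 4 N = - 8 N$)
$J{\left(O,M \right)} = - 32 O^{2}$ ($J{\left(O,M \right)} = - 8 O 4 O = - 32 O O = - 32 O^{2}$)
$\left(L{\left(r \right)} + 5510\right) + J{\left(P{\left(4 \right)},-184 \right)} = \left(-118 + 5510\right) - 32 \cdot 4^{2} = 5392 - 512 = 4880$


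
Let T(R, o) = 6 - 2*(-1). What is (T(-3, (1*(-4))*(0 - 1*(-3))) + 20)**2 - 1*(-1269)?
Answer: 2053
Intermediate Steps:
T(R, o) = 8 (T(R, o) = 6 + 2 = 8)
(T(-3, (1*(-4))*(0 - 1*(-3))) + 20)**2 - 1*(-1269) = (8 + 20)**2 - 1*(-1269) = 28**2 + 1269 = 784 + 1269 = 2053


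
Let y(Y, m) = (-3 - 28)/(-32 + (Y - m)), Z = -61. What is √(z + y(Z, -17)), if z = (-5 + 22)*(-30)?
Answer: I*√735851/38 ≈ 22.574*I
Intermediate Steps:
z = -510 (z = 17*(-30) = -510)
y(Y, m) = -31/(-32 + Y - m)
√(z + y(Z, -17)) = √(-510 + 31/(32 - 17 - 1*(-61))) = √(-510 + 31/(32 - 17 + 61)) = √(-510 + 31/76) = √(-38729/76) = I*√735851/38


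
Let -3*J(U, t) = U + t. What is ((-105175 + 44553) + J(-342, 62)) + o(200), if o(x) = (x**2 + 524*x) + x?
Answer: 253414/3 ≈ 84471.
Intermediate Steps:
J(U, t) = -U/3 - t/3 (J(U, t) = -(U + t)/3 = -U/3 - t/3)
o(x) = x**2 + 525*x
((-105175 + 44553) + J(-342, 62)) + o(200) = ((-105175 + 44553) + (-1/3*(-342) - 1/3*62)) + 200*(525 + 200) = (-60622 + (114 - 62/3)) + 200*725 = (-60622 + 280/3) + 145000 = -181586/3 + 145000 = 253414/3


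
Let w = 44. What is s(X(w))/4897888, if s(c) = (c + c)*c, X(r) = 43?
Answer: 1849/2448944 ≈ 0.00075502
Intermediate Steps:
s(c) = 2*c² (s(c) = (2*c)*c = 2*c²)
s(X(w))/4897888 = (2*43²)/4897888 = (2*1849)*(1/4897888) = 3698*(1/4897888) = 1849/2448944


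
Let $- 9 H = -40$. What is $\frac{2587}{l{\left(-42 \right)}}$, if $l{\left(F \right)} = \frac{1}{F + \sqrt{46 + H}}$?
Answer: $-108654 + \frac{2587 \sqrt{454}}{3} \approx -90280.0$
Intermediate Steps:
$H = \frac{40}{9}$ ($H = \left(- \frac{1}{9}\right) \left(-40\right) = \frac{40}{9} \approx 4.4444$)
$l{\left(F \right)} = \frac{1}{F + \frac{\sqrt{454}}{3}}$ ($l{\left(F \right)} = \frac{1}{F + \sqrt{46 + \frac{40}{9}}} = \frac{1}{F + \sqrt{\frac{454}{9}}} = \frac{1}{F + \frac{\sqrt{454}}{3}}$)
$\frac{2587}{l{\left(-42 \right)}} = \frac{2587}{3 \frac{1}{\sqrt{454} + 3 \left(-42\right)}} = \frac{2587}{3 \frac{1}{\sqrt{454} - 126}} = \frac{2587}{3 \frac{1}{-126 + \sqrt{454}}} = 2587 \left(-42 + \frac{\sqrt{454}}{3}\right) = -108654 + \frac{2587 \sqrt{454}}{3}$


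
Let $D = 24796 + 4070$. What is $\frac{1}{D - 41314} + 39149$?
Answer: $\frac{487326751}{12448} \approx 39149.0$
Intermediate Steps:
$D = 28866$
$\frac{1}{D - 41314} + 39149 = \frac{1}{28866 - 41314} + 39149 = \frac{1}{-12448} + 39149 = - \frac{1}{12448} + 39149 = \frac{487326751}{12448}$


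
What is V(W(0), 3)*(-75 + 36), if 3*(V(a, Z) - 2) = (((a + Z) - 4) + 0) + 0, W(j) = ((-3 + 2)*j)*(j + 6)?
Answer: -65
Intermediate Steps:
W(j) = -j*(6 + j) (W(j) = (-j)*(6 + j) = -j*(6 + j))
V(a, Z) = ⅔ + Z/3 + a/3 (V(a, Z) = 2 + ((((a + Z) - 4) + 0) + 0)/3 = 2 + ((((Z + a) - 4) + 0) + 0)/3 = 2 + (((-4 + Z + a) + 0) + 0)/3 = 2 + ((-4 + Z + a) + 0)/3 = 2 + (-4 + Z + a)/3 = 2 + (-4/3 + Z/3 + a/3) = ⅔ + Z/3 + a/3)
V(W(0), 3)*(-75 + 36) = (⅔ + (⅓)*3 + (-1*0*(6 + 0))/3)*(-75 + 36) = (⅔ + 1 + (-1*0*6)/3)*(-39) = (⅔ + 1 + (⅓)*0)*(-39) = (⅔ + 1 + 0)*(-39) = (5/3)*(-39) = -65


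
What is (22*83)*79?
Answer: 144254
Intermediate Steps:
(22*83)*79 = 1826*79 = 144254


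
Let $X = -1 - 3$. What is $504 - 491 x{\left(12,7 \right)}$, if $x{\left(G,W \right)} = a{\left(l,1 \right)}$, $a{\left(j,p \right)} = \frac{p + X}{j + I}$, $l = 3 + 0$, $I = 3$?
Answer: $\frac{1499}{2} \approx 749.5$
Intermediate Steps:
$X = -4$
$l = 3$
$a{\left(j,p \right)} = \frac{-4 + p}{3 + j}$ ($a{\left(j,p \right)} = \frac{p - 4}{j + 3} = \frac{-4 + p}{3 + j}$)
$x{\left(G,W \right)} = - \frac{1}{2}$ ($x{\left(G,W \right)} = \frac{-4 + 1}{3 + 3} = \frac{1}{6} \left(-3\right) = - \frac{1}{2}$)
$504 - 491 x{\left(12,7 \right)} = 504 - - \frac{491}{2} = 504 + \frac{491}{2} = \frac{1499}{2}$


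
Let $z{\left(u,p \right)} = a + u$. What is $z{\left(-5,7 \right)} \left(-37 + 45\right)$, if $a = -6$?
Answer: $-88$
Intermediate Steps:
$z{\left(u,p \right)} = -6 + u$
$z{\left(-5,7 \right)} \left(-37 + 45\right) = \left(-6 - 5\right) \left(-37 + 45\right) = \left(-11\right) 8 = -88$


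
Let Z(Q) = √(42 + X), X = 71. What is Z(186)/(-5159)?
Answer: -√113/5159 ≈ -0.0020605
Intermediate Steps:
Z(Q) = √113 (Z(Q) = √(42 + 71) = √113)
Z(186)/(-5159) = √113/(-5159) = √113*(-1/5159) = -√113/5159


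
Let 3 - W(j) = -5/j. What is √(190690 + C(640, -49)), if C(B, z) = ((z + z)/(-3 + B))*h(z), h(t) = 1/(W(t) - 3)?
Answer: 2*√201417905/65 ≈ 436.68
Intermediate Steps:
W(j) = 3 + 5/j (W(j) = 3 - (-5)/j = 3 + 5/j)
h(t) = t/5 (h(t) = 1/((3 + 5/t) - 3) = 1/(5/t) = t/5)
C(B, z) = 2*z²/(5*(-3 + B)) (C(B, z) = ((z + z)/(-3 + B))*(z/5) = ((2*z)/(-3 + B))*(z/5) = (2*z/(-3 + B))*(z/5) = 2*z²/(5*(-3 + B)))
√(190690 + C(640, -49)) = √(190690 + (⅖)*(-49)²/(-3 + 640)) = √(190690 + (⅖)*2401/637) = √(190690 + (⅖)*2401*(1/637)) = √(190690 + 98/65) = √(12394948/65) = 2*√201417905/65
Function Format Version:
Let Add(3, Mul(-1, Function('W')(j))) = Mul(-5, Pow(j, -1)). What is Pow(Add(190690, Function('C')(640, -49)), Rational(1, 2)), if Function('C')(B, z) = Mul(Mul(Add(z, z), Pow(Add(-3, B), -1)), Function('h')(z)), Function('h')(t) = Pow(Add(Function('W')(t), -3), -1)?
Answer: Mul(Rational(2, 65), Pow(201417905, Rational(1, 2))) ≈ 436.68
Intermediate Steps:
Function('W')(j) = Add(3, Mul(5, Pow(j, -1))) (Function('W')(j) = Add(3, Mul(-1, Mul(-5, Pow(j, -1)))) = Add(3, Mul(5, Pow(j, -1))))
Function('h')(t) = Mul(Rational(1, 5), t) (Function('h')(t) = Pow(Add(Add(3, Mul(5, Pow(t, -1))), -3), -1) = Pow(Mul(5, Pow(t, -1)), -1) = Mul(Rational(1, 5), t))
Function('C')(B, z) = Mul(Rational(2, 5), Pow(z, 2), Pow(Add(-3, B), -1)) (Function('C')(B, z) = Mul(Mul(Add(z, z), Pow(Add(-3, B), -1)), Mul(Rational(1, 5), z)) = Mul(Mul(Mul(2, z), Pow(Add(-3, B), -1)), Mul(Rational(1, 5), z)) = Mul(Mul(2, z, Pow(Add(-3, B), -1)), Mul(Rational(1, 5), z)) = Mul(Rational(2, 5), Pow(z, 2), Pow(Add(-3, B), -1)))
Pow(Add(190690, Function('C')(640, -49)), Rational(1, 2)) = Pow(Add(190690, Mul(Rational(2, 5), Pow(-49, 2), Pow(Add(-3, 640), -1))), Rational(1, 2)) = Pow(Add(190690, Mul(Rational(2, 5), 2401, Pow(637, -1))), Rational(1, 2)) = Pow(Add(190690, Mul(Rational(2, 5), 2401, Rational(1, 637))), Rational(1, 2)) = Pow(Add(190690, Rational(98, 65)), Rational(1, 2)) = Pow(Rational(12394948, 65), Rational(1, 2)) = Mul(Rational(2, 65), Pow(201417905, Rational(1, 2)))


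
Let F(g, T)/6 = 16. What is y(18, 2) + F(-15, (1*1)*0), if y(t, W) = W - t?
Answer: 80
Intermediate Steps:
F(g, T) = 96 (F(g, T) = 6*16 = 96)
y(18, 2) + F(-15, (1*1)*0) = (2 - 1*18) + 96 = (2 - 18) + 96 = -16 + 96 = 80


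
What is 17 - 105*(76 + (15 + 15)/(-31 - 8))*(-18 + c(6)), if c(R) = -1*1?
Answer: 1951331/13 ≈ 1.5010e+5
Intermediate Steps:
c(R) = -1
17 - 105*(76 + (15 + 15)/(-31 - 8))*(-18 + c(6)) = 17 - 105*(76 + (15 + 15)/(-31 - 8))*(-18 - 1) = 17 - 105*(76 + 30/(-39))*(-19) = 17 - 105*(76 + 30*(-1/39))*(-19) = 17 - 105*(76 - 10/13)*(-19) = 17 - 102690*(-19)/13 = 17 - 105*(-18582/13) = 17 + 1951110/13 = 1951331/13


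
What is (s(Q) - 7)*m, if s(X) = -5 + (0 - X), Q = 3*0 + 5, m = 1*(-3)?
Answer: 51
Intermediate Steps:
m = -3
Q = 5 (Q = 0 + 5 = 5)
s(X) = -5 - X
(s(Q) - 7)*m = ((-5 - 1*5) - 7)*(-3) = ((-5 - 5) - 7)*(-3) = (-10 - 7)*(-3) = -17*(-3) = 51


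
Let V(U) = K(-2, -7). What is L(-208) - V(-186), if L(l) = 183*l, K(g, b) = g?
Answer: -38062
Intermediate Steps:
V(U) = -2
L(-208) - V(-186) = 183*(-208) - 1*(-2) = -38064 + 2 = -38062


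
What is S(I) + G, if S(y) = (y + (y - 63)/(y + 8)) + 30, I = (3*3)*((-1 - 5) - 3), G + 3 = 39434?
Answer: 2874884/73 ≈ 39382.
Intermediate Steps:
G = 39431 (G = -3 + 39434 = 39431)
I = -81 (I = 9*(-6 - 3) = 9*(-9) = -81)
S(y) = 30 + y + (-63 + y)/(8 + y) (S(y) = (y + (-63 + y)/(8 + y)) + 30 = 30 + y + (-63 + y)/(8 + y))
S(I) + G = (177 + (-81)**2 + 39*(-81))/(8 - 81) + 39431 = (177 + 6561 - 3159)/(-73) + 39431 = -1/73*3579 + 39431 = -3579/73 + 39431 = 2874884/73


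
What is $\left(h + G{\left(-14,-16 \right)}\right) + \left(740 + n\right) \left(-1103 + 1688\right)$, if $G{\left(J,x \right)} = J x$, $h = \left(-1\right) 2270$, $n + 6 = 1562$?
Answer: $1341114$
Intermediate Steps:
$n = 1556$ ($n = -6 + 1562 = 1556$)
$h = -2270$
$\left(h + G{\left(-14,-16 \right)}\right) + \left(740 + n\right) \left(-1103 + 1688\right) = \left(-2270 - -224\right) + \left(740 + 1556\right) \left(-1103 + 1688\right) = \left(-2270 + 224\right) + 2296 \cdot 585 = -2046 + 1343160 = 1341114$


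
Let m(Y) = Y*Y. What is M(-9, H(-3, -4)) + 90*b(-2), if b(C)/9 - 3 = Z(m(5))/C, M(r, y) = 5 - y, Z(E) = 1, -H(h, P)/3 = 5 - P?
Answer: 2057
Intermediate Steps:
H(h, P) = -15 + 3*P (H(h, P) = -3*(5 - P) = -15 + 3*P)
m(Y) = Y²
b(C) = 27 + 9/C (b(C) = 27 + 9*(1/C) = 27 + 9/C)
M(-9, H(-3, -4)) + 90*b(-2) = (5 - (-15 + 3*(-4))) + 90*(27 + 9/(-2)) = (5 - (-15 - 12)) + 90*(27 + 9*(-½)) = (5 - 1*(-27)) + 90*(27 - 9/2) = (5 + 27) + 90*(45/2) = 32 + 2025 = 2057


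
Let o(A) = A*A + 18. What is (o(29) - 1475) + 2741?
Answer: 2125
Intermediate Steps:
o(A) = 18 + A**2 (o(A) = A**2 + 18 = 18 + A**2)
(o(29) - 1475) + 2741 = ((18 + 29**2) - 1475) + 2741 = ((18 + 841) - 1475) + 2741 = (859 - 1475) + 2741 = -616 + 2741 = 2125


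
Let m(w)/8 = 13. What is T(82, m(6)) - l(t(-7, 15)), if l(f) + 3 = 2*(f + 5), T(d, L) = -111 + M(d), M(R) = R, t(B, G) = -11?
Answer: -14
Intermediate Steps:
m(w) = 104 (m(w) = 8*13 = 104)
T(d, L) = -111 + d
l(f) = 7 + 2*f (l(f) = -3 + 2*(f + 5) = -3 + 2*(5 + f) = -3 + (10 + 2*f) = 7 + 2*f)
T(82, m(6)) - l(t(-7, 15)) = (-111 + 82) - (7 + 2*(-11)) = -29 - (7 - 22) = -29 - 1*(-15) = -29 + 15 = -14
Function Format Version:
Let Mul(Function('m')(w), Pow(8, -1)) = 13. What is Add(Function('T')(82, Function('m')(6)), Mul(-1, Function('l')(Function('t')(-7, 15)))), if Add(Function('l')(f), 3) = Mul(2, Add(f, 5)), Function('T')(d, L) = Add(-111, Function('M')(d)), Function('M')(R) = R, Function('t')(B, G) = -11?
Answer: -14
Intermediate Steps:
Function('m')(w) = 104 (Function('m')(w) = Mul(8, 13) = 104)
Function('T')(d, L) = Add(-111, d)
Function('l')(f) = Add(7, Mul(2, f)) (Function('l')(f) = Add(-3, Mul(2, Add(f, 5))) = Add(-3, Mul(2, Add(5, f))) = Add(-3, Add(10, Mul(2, f))) = Add(7, Mul(2, f)))
Add(Function('T')(82, Function('m')(6)), Mul(-1, Function('l')(Function('t')(-7, 15)))) = Add(Add(-111, 82), Mul(-1, Add(7, Mul(2, -11)))) = Add(-29, Mul(-1, Add(7, -22))) = Add(-29, Mul(-1, -15)) = Add(-29, 15) = -14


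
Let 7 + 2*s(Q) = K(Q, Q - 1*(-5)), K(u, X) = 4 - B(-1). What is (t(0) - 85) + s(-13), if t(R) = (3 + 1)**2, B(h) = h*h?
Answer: -71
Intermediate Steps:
B(h) = h**2
t(R) = 16 (t(R) = 4**2 = 16)
K(u, X) = 3 (K(u, X) = 4 - 1*(-1)**2 = 4 - 1*1 = 4 - 1 = 3)
s(Q) = -2 (s(Q) = -7/2 + (1/2)*3 = -7/2 + 3/2 = -2)
(t(0) - 85) + s(-13) = (16 - 85) - 2 = -69 - 2 = -71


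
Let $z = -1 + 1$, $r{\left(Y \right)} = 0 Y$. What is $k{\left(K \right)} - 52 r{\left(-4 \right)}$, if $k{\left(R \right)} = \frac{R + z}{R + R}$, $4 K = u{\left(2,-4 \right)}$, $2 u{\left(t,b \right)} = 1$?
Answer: $\frac{1}{2} \approx 0.5$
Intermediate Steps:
$u{\left(t,b \right)} = \frac{1}{2}$ ($u{\left(t,b \right)} = \frac{1}{2} \cdot 1 = \frac{1}{2}$)
$r{\left(Y \right)} = 0$
$K = \frac{1}{8}$ ($K = \frac{1}{4} \cdot \frac{1}{2} = \frac{1}{8} \approx 0.125$)
$z = 0$
$k{\left(R \right)} = \frac{1}{2}$ ($k{\left(R \right)} = \frac{R + 0}{R + R} = \frac{R}{2 R} = R \frac{1}{2 R} = \frac{1}{2}$)
$k{\left(K \right)} - 52 r{\left(-4 \right)} = \frac{1}{2} - 0 = \frac{1}{2} + 0 = \frac{1}{2}$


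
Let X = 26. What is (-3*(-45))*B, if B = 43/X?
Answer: 5805/26 ≈ 223.27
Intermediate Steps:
B = 43/26 ≈ 1.6538
(-3*(-45))*B = -3*(-45)*(43/26) = 135*(43/26) = 5805/26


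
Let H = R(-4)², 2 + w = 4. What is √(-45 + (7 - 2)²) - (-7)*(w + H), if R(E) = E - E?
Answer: 14 + 2*I*√5 ≈ 14.0 + 4.4721*I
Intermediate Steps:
w = 2 (w = -2 + 4 = 2)
R(E) = 0
H = 0 (H = 0² = 0)
√(-45 + (7 - 2)²) - (-7)*(w + H) = √(-45 + (7 - 2)²) - (-7)*(2 + 0) = √(-45 + 5²) - (-7)*2 = √(-45 + 25) - 1*(-14) = √(-20) + 14 = 2*I*√5 + 14 = 14 + 2*I*√5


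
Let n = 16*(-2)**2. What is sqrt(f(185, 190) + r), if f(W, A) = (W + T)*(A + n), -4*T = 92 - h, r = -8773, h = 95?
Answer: 3*sqrt(17070)/2 ≈ 195.98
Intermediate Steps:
n = 64 (n = 16*4 = 64)
T = 3/4 (T = -(92 - 1*95)/4 = -(92 - 95)/4 = -1/4*(-3) = 3/4 ≈ 0.75000)
f(W, A) = (64 + A)*(3/4 + W) (f(W, A) = (W + 3/4)*(A + 64) = (3/4 + W)*(64 + A) = (64 + A)*(3/4 + W))
sqrt(f(185, 190) + r) = sqrt((48 + 64*185 + (3/4)*190 + 190*185) - 8773) = sqrt((48 + 11840 + 285/2 + 35150) - 8773) = sqrt(94361/2 - 8773) = sqrt(76815/2) = 3*sqrt(17070)/2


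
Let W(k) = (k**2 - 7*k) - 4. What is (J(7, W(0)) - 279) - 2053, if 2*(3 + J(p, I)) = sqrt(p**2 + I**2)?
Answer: -2335 + sqrt(65)/2 ≈ -2331.0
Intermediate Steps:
W(k) = -4 + k**2 - 7*k
J(p, I) = -3 + sqrt(I**2 + p**2)/2 (J(p, I) = -3 + sqrt(p**2 + I**2)/2 = -3 + sqrt(I**2 + p**2)/2)
(J(7, W(0)) - 279) - 2053 = ((-3 + sqrt((-4 + 0**2 - 7*0)**2 + 7**2)/2) - 279) - 2053 = ((-3 + sqrt((-4 + 0 + 0)**2 + 49)/2) - 279) - 2053 = ((-3 + sqrt((-4)**2 + 49)/2) - 279) - 2053 = ((-3 + sqrt(16 + 49)/2) - 279) - 2053 = ((-3 + sqrt(65)/2) - 279) - 2053 = (-282 + sqrt(65)/2) - 2053 = -2335 + sqrt(65)/2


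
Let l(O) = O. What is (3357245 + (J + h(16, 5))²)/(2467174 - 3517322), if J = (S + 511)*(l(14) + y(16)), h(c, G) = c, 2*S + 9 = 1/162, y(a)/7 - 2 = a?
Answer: -16513761488063/3445010514 ≈ -4793.5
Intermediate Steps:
y(a) = 14 + 7*a
S = -1457/324 (S = -9/2 + (½)/162 = -9/2 + (½)*(1/162) = -9/2 + 1/324 = -1457/324 ≈ -4.4969)
J = 5743745/81 (J = (-1457/324 + 511)*(14 + (14 + 7*16)) = 164107*(14 + (14 + 112))/324 = 164107*(14 + 126)/324 = (164107/324)*140 = 5743745/81 ≈ 70910.)
(3357245 + (J + h(16, 5))²)/(2467174 - 3517322) = (3357245 + (5743745/81 + 16)²)/(2467174 - 3517322) = (3357245 + (5745041/81)²)/(-1050148) = (3357245 + 33005496091681/6561)*(-1/1050148) = (33027522976126/6561)*(-1/1050148) = -16513761488063/3445010514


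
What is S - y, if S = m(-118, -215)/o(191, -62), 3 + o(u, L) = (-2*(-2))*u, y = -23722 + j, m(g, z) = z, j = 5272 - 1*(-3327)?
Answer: 11508388/761 ≈ 15123.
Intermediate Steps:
j = 8599 (j = 5272 + 3327 = 8599)
y = -15123 (y = -23722 + 8599 = -15123)
o(u, L) = -3 + 4*u (o(u, L) = -3 + (-2*(-2))*u = -3 + 4*u)
S = -215/761 (S = -215/(-3 + 4*191) = -215/(-3 + 764) = -215/761 ≈ -0.28252)
S - y = -215/761 - 1*(-15123) = -215/761 + 15123 = 11508388/761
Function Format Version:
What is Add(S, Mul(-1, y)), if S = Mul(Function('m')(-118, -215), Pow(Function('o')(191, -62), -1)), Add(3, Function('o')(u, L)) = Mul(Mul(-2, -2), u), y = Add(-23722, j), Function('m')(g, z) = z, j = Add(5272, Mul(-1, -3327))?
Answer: Rational(11508388, 761) ≈ 15123.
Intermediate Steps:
j = 8599 (j = Add(5272, 3327) = 8599)
y = -15123 (y = Add(-23722, 8599) = -15123)
Function('o')(u, L) = Add(-3, Mul(4, u)) (Function('o')(u, L) = Add(-3, Mul(Mul(-2, -2), u)) = Add(-3, Mul(4, u)))
S = Rational(-215, 761) (S = Mul(-215, Pow(Add(-3, Mul(4, 191)), -1)) = Mul(-215, Pow(Add(-3, 764), -1)) = Mul(-215, Pow(761, -1)) = Mul(-215, Rational(1, 761)) = Rational(-215, 761) ≈ -0.28252)
Add(S, Mul(-1, y)) = Add(Rational(-215, 761), Mul(-1, -15123)) = Add(Rational(-215, 761), 15123) = Rational(11508388, 761)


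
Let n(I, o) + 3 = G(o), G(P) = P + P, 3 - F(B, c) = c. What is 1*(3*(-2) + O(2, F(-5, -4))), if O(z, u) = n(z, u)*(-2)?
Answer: -28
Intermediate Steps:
F(B, c) = 3 - c
G(P) = 2*P
n(I, o) = -3 + 2*o
O(z, u) = 6 - 4*u (O(z, u) = (-3 + 2*u)*(-2) = 6 - 4*u)
1*(3*(-2) + O(2, F(-5, -4))) = 1*(3*(-2) + (6 - 4*(3 - 1*(-4)))) = 1*(-6 + (6 - 4*(3 + 4))) = 1*(-6 + (6 - 4*7)) = 1*(-6 + (6 - 28)) = 1*(-6 - 22) = 1*(-28) = -28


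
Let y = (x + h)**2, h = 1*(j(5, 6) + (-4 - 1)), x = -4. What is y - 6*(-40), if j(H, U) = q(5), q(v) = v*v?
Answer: 496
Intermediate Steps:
q(v) = v**2
j(H, U) = 25 (j(H, U) = 5**2 = 25)
h = 20 (h = 1*(25 + (-4 - 1)) = 1*(25 - 5) = 1*20 = 20)
y = 256 (y = (-4 + 20)**2 = 16**2 = 256)
y - 6*(-40) = 256 - 6*(-40) = 256 + 240 = 496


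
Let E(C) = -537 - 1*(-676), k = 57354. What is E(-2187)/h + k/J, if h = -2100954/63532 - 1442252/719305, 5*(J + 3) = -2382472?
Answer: -7796776992295902680/1909391637806090779 ≈ -4.0834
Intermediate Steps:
J = -2382487/5 (J = -3 + (⅕)*(-2382472) = -3 - 2382472/5 = -2382487/5 ≈ -4.7650e+5)
h = -801427935517/22849442630 (h = -2100954*1/63532 - 1442252*1/719305 = -1050477/31766 - 1442252/719305 = -801427935517/22849442630 ≈ -35.074)
E(C) = 139 (E(C) = -537 + 676 = 139)
E(-2187)/h + k/J = 139/(-801427935517/22849442630) + 57354/(-2382487/5) = 139*(-22849442630/801427935517) + 57354*(-5/2382487) = -3176072525570/801427935517 - 286770/2382487 = -7796776992295902680/1909391637806090779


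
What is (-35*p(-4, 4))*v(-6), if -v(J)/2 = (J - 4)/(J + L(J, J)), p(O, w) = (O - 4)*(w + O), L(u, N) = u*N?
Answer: 0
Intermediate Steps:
L(u, N) = N*u
p(O, w) = (-4 + O)*(O + w)
v(J) = -2*(-4 + J)/(J + J²) (v(J) = -2*(J - 4)/(J + J*J) = -2*(-4 + J)/(J + J²))
(-35*p(-4, 4))*v(-6) = (-35*((-4)² - 4*(-4) - 4*4 - 4*4))*(2*(4 - 1*(-6))/(-6*(1 - 6))) = (-35*(16 + 16 - 16 - 16))*(2*(-⅙)*(4 + 6)/(-5)) = (-35*0)*(2*(-⅙)*(-⅕)*10) = 0*(⅔) = 0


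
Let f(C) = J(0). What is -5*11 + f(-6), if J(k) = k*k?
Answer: -55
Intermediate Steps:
J(k) = k²
f(C) = 0 (f(C) = 0² = 0)
-5*11 + f(-6) = -5*11 + 0 = -55 + 0 = -55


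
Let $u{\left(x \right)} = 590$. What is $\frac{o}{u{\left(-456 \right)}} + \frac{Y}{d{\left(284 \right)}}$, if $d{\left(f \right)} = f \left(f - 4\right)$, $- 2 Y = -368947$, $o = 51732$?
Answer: $\frac{844513601}{9383360} \approx 90.001$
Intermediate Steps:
$Y = \frac{368947}{2}$ ($Y = \left(- \frac{1}{2}\right) \left(-368947\right) = \frac{368947}{2} \approx 1.8447 \cdot 10^{5}$)
$d{\left(f \right)} = f \left(-4 + f\right)$
$\frac{o}{u{\left(-456 \right)}} + \frac{Y}{d{\left(284 \right)}} = \frac{51732}{590} + \frac{368947}{2 \cdot 284 \left(-4 + 284\right)} = 51732 \cdot \frac{1}{590} + \frac{368947}{2 \cdot 284 \cdot 280} = \frac{25866}{295} + \frac{368947}{2 \cdot 79520} = \frac{25866}{295} + \frac{368947}{2} \cdot \frac{1}{79520} = \frac{25866}{295} + \frac{368947}{159040} = \frac{844513601}{9383360}$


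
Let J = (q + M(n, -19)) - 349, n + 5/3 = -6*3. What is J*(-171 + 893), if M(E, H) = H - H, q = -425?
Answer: -558828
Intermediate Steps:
n = -59/3 (n = -5/3 - 6*3 = -5/3 - 18 = -59/3 ≈ -19.667)
M(E, H) = 0
J = -774 (J = (-425 + 0) - 349 = -425 - 349 = -774)
J*(-171 + 893) = -774*(-171 + 893) = -774*722 = -558828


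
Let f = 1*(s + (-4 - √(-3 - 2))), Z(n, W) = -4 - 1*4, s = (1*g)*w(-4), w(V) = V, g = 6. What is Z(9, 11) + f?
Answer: -36 - I*√5 ≈ -36.0 - 2.2361*I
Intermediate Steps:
s = -24 (s = (1*6)*(-4) = 6*(-4) = -24)
Z(n, W) = -8 (Z(n, W) = -4 - 4 = -8)
f = -28 - I*√5 (f = 1*(-24 + (-4 - √(-3 - 2))) = 1*(-24 + (-4 - √(-5))) = 1*(-24 + (-4 - I*√5)) = 1*(-28 - I*√5) = -28 - I*√5 ≈ -28.0 - 2.2361*I)
Z(9, 11) + f = -8 + (-28 - I*√5) = -36 - I*√5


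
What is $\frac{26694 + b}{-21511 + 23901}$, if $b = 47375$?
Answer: $\frac{74069}{2390} \approx 30.991$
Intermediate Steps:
$\frac{26694 + b}{-21511 + 23901} = \frac{26694 + 47375}{-21511 + 23901} = \frac{74069}{2390}$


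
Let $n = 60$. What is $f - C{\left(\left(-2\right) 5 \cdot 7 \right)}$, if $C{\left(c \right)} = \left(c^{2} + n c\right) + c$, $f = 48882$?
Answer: $48252$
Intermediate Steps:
$C{\left(c \right)} = c^{2} + 61 c$ ($C{\left(c \right)} = \left(c^{2} + 60 c\right) + c = c^{2} + 61 c$)
$f - C{\left(\left(-2\right) 5 \cdot 7 \right)} = 48882 - \left(-2\right) 5 \cdot 7 \left(61 + \left(-2\right) 5 \cdot 7\right) = 48882 - \left(-10\right) 7 \left(61 - 70\right) = 48882 - - 70 \left(61 - 70\right) = 48882 - \left(-70\right) \left(-9\right) = 48882 - 630 = 48252$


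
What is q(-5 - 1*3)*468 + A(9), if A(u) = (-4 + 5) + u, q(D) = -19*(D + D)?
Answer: 142282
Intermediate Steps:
q(D) = -38*D
A(u) = 1 + u
q(-5 - 1*3)*468 + A(9) = -38*(-5 - 1*3)*468 + (1 + 9) = -38*(-5 - 3)*468 + 10 = -38*(-8)*468 + 10 = 304*468 + 10 = 142272 + 10 = 142282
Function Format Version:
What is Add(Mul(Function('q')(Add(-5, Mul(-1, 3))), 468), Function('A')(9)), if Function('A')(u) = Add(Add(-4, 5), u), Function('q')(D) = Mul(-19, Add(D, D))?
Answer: 142282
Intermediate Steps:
Function('q')(D) = Mul(-38, D) (Function('q')(D) = Mul(-19, Mul(2, D)) = Mul(-38, D))
Function('A')(u) = Add(1, u)
Add(Mul(Function('q')(Add(-5, Mul(-1, 3))), 468), Function('A')(9)) = Add(Mul(Mul(-38, Add(-5, Mul(-1, 3))), 468), Add(1, 9)) = Add(Mul(Mul(-38, Add(-5, -3)), 468), 10) = Add(Mul(Mul(-38, -8), 468), 10) = Add(Mul(304, 468), 10) = Add(142272, 10) = 142282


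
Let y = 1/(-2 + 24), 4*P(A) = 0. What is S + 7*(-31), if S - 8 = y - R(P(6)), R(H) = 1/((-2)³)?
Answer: -18377/88 ≈ -208.83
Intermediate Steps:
P(A) = 0 (P(A) = (¼)*0 = 0)
y = 1/22 ≈ 0.045455
R(H) = -⅛ (R(H) = 1/(-8) = -⅛)
S = 719/88 (S = 8 + (1/22 - 1*(-⅛)) = 8 + (1/22 + ⅛) = 8 + 15/88 = 719/88 ≈ 8.1705)
S + 7*(-31) = 719/88 + 7*(-31) = 719/88 - 217 = -18377/88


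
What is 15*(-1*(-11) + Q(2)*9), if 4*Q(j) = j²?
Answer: 300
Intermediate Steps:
Q(j) = j²/4
15*(-1*(-11) + Q(2)*9) = 15*(-1*(-11) + ((¼)*2²)*9) = 15*(11 + ((¼)*4)*9) = 15*(11 + 1*9) = 15*(11 + 9) = 15*20 = 300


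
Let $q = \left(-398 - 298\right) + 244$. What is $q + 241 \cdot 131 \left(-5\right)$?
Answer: $-158307$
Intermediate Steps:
$q = -452$ ($q = -696 + 244 = -452$)
$q + 241 \cdot 131 \left(-5\right) = -452 + 241 \cdot 131 \left(-5\right) = -452 + 241 \left(-655\right) = -452 - 157855 = -158307$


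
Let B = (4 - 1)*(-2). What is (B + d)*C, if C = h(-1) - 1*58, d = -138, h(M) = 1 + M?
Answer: 8352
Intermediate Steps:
B = -6 (B = 3*(-2) = -6)
C = -58 (C = (1 - 1) - 1*58 = 0 - 58 = -58)
(B + d)*C = (-6 - 138)*(-58) = -144*(-58) = 8352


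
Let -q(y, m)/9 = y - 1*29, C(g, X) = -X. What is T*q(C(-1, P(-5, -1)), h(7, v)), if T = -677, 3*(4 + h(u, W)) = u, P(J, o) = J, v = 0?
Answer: -146232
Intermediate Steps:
h(u, W) = -4 + u/3
q(y, m) = 261 - 9*y (q(y, m) = -9*(y - 1*29) = -9*(y - 29) = -9*(-29 + y) = 261 - 9*y)
T*q(C(-1, P(-5, -1)), h(7, v)) = -677*(261 - (-9)*(-5)) = -677*(261 - 9*5) = -677*(261 - 45) = -677*216 = -146232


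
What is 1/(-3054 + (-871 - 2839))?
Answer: -1/6764 ≈ -0.00014784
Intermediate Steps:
1/(-3054 + (-871 - 2839)) = 1/(-3054 - 3710) = 1/(-6764) = -1/6764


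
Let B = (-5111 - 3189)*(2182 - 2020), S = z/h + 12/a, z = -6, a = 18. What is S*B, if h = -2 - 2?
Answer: -2913300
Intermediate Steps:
h = -4
S = 13/6 (S = -6/(-4) + 12/18 = -6*(-1/4) + 12*(1/18) = 3/2 + 2/3 = 13/6 ≈ 2.1667)
B = -1344600 (B = -8300*162 = -1344600)
S*B = (13/6)*(-1344600) = -2913300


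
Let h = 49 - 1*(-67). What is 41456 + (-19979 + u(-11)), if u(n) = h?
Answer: 21593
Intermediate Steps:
h = 116 (h = 49 + 67 = 116)
u(n) = 116
41456 + (-19979 + u(-11)) = 41456 + (-19979 + 116) = 41456 - 19863 = 21593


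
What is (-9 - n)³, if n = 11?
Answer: -8000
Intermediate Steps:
(-9 - n)³ = (-9 - 1*11)³ = (-9 - 11)³ = (-20)³ = -8000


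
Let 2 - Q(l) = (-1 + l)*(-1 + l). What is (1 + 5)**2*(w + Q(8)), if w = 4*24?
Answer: 1764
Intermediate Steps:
Q(l) = 2 - (-1 + l)**2 (Q(l) = 2 - (-1 + l)*(-1 + l) = 2 - (-1 + l)**2)
w = 96
(1 + 5)**2*(w + Q(8)) = (1 + 5)**2*(96 + (2 - (-1 + 8)**2)) = 6**2*(96 + (2 - 1*7**2)) = 36*(96 + (2 - 1*49)) = 36*(96 + (2 - 49)) = 36*(96 - 47) = 36*49 = 1764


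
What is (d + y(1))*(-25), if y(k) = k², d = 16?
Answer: -425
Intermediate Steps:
(d + y(1))*(-25) = (16 + 1²)*(-25) = (16 + 1)*(-25) = 17*(-25) = -425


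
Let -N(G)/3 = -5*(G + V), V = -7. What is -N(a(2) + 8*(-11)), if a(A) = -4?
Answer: 1485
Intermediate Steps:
N(G) = -105 + 15*G (N(G) = -(-15)*(G - 7) = -(-15)*(-7 + G) = -3*(35 - 5*G) = -105 + 15*G)
-N(a(2) + 8*(-11)) = -(-105 + 15*(-4 + 8*(-11))) = -(-105 + 15*(-4 - 88)) = -(-105 + 15*(-92)) = -(-105 - 1380) = -1*(-1485) = 1485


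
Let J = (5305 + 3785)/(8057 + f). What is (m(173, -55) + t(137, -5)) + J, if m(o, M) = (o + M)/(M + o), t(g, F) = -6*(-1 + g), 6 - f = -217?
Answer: -74879/92 ≈ -813.90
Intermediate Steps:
f = 223 (f = 6 - 1*(-217) = 6 + 217 = 223)
t(g, F) = 6 - 6*g
J = 101/92 (J = (5305 + 3785)/(8057 + 223) = 9090/8280 = 9090*(1/8280) = 101/92 ≈ 1.0978)
m(o, M) = 1 (m(o, M) = (M + o)/(M + o) = 1)
(m(173, -55) + t(137, -5)) + J = (1 + (6 - 6*137)) + 101/92 = (1 + (6 - 822)) + 101/92 = (1 - 816) + 101/92 = -815 + 101/92 = -74879/92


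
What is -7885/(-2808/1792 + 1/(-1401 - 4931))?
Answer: 2795957920/555689 ≈ 5031.5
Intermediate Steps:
-7885/(-2808/1792 + 1/(-1401 - 4931)) = -7885/(-2808*1/1792 + 1/(-6332)) = -7885/(-351/224 - 1/6332) = -7885/(-555689/354592) = -7885*(-354592/555689) = 2795957920/555689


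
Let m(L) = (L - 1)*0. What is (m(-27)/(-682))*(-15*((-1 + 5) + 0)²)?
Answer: 0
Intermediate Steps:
m(L) = 0 (m(L) = (-1 + L)*0 = 0)
(m(-27)/(-682))*(-15*((-1 + 5) + 0)²) = (0/(-682))*(-15*((-1 + 5) + 0)²) = (0*(-1/682))*(-15*(4 + 0)²) = 0*(-15*4²) = 0*(-15*16) = 0*(-240) = 0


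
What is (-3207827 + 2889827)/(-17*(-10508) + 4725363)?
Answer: -318000/4903999 ≈ -0.064845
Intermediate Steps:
(-3207827 + 2889827)/(-17*(-10508) + 4725363) = -318000/(178636 + 4725363) = -318000/4903999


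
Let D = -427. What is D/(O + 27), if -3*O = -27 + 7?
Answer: -1281/101 ≈ -12.683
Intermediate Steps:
O = 20/3 (O = -(-27 + 7)/3 = -1/3*(-20) = 20/3 ≈ 6.6667)
D/(O + 27) = -427/(20/3 + 27) = -427/101/3 = -427*3/101 = -1281/101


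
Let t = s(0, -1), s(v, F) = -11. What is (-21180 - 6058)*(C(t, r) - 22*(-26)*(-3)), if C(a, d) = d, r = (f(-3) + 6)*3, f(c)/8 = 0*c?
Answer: 46250124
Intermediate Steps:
t = -11
f(c) = 0 (f(c) = 8*(0*c) = 8*0 = 0)
r = 18 (r = (0 + 6)*3 = 6*3 = 18)
(-21180 - 6058)*(C(t, r) - 22*(-26)*(-3)) = (-21180 - 6058)*(18 - 22*(-26)*(-3)) = -27238*(18 + 572*(-3)) = -27238*(18 - 1716) = -27238*(-1698) = 46250124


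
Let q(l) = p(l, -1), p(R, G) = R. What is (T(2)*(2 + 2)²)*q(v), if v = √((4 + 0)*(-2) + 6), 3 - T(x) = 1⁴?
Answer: 32*I*√2 ≈ 45.255*I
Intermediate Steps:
T(x) = 2 (T(x) = 3 - 1*1⁴ = 3 - 1*1 = 3 - 1 = 2)
v = I*√2 (v = √(4*(-2) + 6) = √(-8 + 6) = √(-2) = I*√2 ≈ 1.4142*I)
q(l) = l
(T(2)*(2 + 2)²)*q(v) = (2*(2 + 2)²)*(I*√2) = (2*4²)*(I*√2) = (2*16)*(I*√2) = 32*(I*√2) = 32*I*√2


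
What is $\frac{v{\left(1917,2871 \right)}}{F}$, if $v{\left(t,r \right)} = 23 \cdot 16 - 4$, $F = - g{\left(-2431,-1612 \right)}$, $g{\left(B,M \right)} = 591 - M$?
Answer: $- \frac{364}{2203} \approx -0.16523$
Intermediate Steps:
$F = -2203$ ($F = - (591 - -1612) = - (591 + 1612) = \left(-1\right) 2203 = -2203$)
$v{\left(t,r \right)} = 364$ ($v{\left(t,r \right)} = 368 - 4 = 364$)
$\frac{v{\left(1917,2871 \right)}}{F} = \frac{364}{-2203} = 364 \left(- \frac{1}{2203}\right) = - \frac{364}{2203}$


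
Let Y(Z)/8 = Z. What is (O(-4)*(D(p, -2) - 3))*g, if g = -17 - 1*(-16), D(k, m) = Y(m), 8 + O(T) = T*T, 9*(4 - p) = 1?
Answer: 152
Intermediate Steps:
p = 35/9 (p = 4 - ⅑*1 = 4 - ⅑ = 35/9 ≈ 3.8889)
Y(Z) = 8*Z
O(T) = -8 + T² (O(T) = -8 + T*T = -8 + T²)
D(k, m) = 8*m
g = -1 (g = -17 + 16 = -1)
(O(-4)*(D(p, -2) - 3))*g = ((-8 + (-4)²)*(8*(-2) - 3))*(-1) = ((-8 + 16)*(-16 - 3))*(-1) = (8*(-19))*(-1) = -152*(-1) = 152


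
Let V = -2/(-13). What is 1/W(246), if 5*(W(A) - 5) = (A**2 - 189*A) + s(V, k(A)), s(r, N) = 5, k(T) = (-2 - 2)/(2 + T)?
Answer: 5/14052 ≈ 0.00035582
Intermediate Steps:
k(T) = -4/(2 + T)
V = 2/13 (V = -2*(-1/13) = 2/13 ≈ 0.15385)
W(A) = 6 - 189*A/5 + A**2/5 (W(A) = 5 + ((A**2 - 189*A) + 5)/5 = 5 + (5 + A**2 - 189*A)/5 = 5 + (1 - 189*A/5 + A**2/5) = 6 - 189*A/5 + A**2/5)
1/W(246) = 1/(6 - 189/5*246 + (1/5)*246**2) = 1/(6 - 46494/5 + (1/5)*60516) = 1/(6 - 46494/5 + 60516/5) = 1/(14052/5) = 5/14052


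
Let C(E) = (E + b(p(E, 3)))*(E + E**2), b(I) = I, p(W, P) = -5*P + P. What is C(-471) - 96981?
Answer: -107018691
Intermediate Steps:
p(W, P) = -4*P
C(E) = (-12 + E)*(E + E**2) (C(E) = (E - 4*3)*(E + E**2) = (E - 12)*(E + E**2) = (-12 + E)*(E + E**2))
C(-471) - 96981 = -471*(-12 + (-471)**2 - 11*(-471)) - 96981 = -471*(-12 + 221841 + 5181) - 96981 = -471*227010 - 96981 = -106921710 - 96981 = -107018691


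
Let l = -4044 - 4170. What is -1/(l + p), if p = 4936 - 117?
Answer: 1/3395 ≈ 0.00029455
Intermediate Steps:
p = 4819
l = -8214
-1/(l + p) = -1/(-8214 + 4819) = -1/(-3395) = -1*(-1/3395) = 1/3395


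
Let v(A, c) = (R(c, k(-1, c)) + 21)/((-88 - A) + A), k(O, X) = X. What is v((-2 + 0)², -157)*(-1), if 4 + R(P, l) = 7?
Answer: 3/11 ≈ 0.27273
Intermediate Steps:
R(P, l) = 3 (R(P, l) = -4 + 7 = 3)
v(A, c) = -3/11 (v(A, c) = (3 + 21)/((-88 - A) + A) = 24/(-88) = 24*(-1/88) = -3/11)
v((-2 + 0)², -157)*(-1) = -3/11*(-1) = 3/11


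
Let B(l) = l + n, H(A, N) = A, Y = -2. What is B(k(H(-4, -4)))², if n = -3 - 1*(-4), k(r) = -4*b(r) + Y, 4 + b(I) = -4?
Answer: 961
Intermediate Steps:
b(I) = -8 (b(I) = -4 - 4 = -8)
k(r) = 30 (k(r) = -4*(-8) - 2 = 32 - 2 = 30)
n = 1 (n = -3 + 4 = 1)
B(l) = 1 + l (B(l) = l + 1 = 1 + l)
B(k(H(-4, -4)))² = (1 + 30)² = 31² = 961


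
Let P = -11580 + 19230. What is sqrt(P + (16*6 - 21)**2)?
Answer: 15*sqrt(59) ≈ 115.22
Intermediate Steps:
P = 7650
sqrt(P + (16*6 - 21)**2) = sqrt(7650 + (16*6 - 21)**2) = sqrt(7650 + (96 - 21)**2) = sqrt(7650 + 75**2) = sqrt(7650 + 5625) = sqrt(13275) = 15*sqrt(59)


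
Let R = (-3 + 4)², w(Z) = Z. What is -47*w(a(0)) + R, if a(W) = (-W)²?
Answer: 1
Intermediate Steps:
a(W) = W²
R = 1 (R = 1² = 1)
-47*w(a(0)) + R = -47*0² + 1 = -47*0 + 1 = 0 + 1 = 1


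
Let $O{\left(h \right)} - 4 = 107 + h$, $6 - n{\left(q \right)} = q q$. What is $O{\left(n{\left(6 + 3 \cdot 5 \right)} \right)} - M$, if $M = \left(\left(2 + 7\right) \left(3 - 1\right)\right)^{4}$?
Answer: $-105300$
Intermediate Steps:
$n{\left(q \right)} = 6 - q^{2}$ ($n{\left(q \right)} = 6 - q q = 6 - q^{2}$)
$O{\left(h \right)} = 111 + h$ ($O{\left(h \right)} = 4 + \left(107 + h\right) = 111 + h$)
$M = 104976$ ($M = \left(9 \cdot 2\right)^{4} = 18^{4} = 104976$)
$O{\left(n{\left(6 + 3 \cdot 5 \right)} \right)} - M = \left(111 + \left(6 - \left(6 + 3 \cdot 5\right)^{2}\right)\right) - 104976 = \left(111 + \left(6 - \left(6 + 15\right)^{2}\right)\right) - 104976 = \left(111 + \left(6 - 21^{2}\right)\right) - 104976 = \left(111 + \left(6 - 441\right)\right) - 104976 = \left(111 - 435\right) - 104976 = -324 - 104976 = -105300$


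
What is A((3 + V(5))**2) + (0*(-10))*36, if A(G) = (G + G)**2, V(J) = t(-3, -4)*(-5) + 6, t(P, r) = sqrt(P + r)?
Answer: -191456 + 67680*I*sqrt(7) ≈ -1.9146e+5 + 1.7906e+5*I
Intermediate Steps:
V(J) = 6 - 5*I*sqrt(7) (V(J) = sqrt(-3 - 4)*(-5) + 6 = sqrt(-7)*(-5) + 6 = (I*sqrt(7))*(-5) + 6 = -5*I*sqrt(7) + 6 = 6 - 5*I*sqrt(7))
A(G) = 4*G**2 (A(G) = (2*G)**2 = 4*G**2)
A((3 + V(5))**2) + (0*(-10))*36 = 4*((3 + (6 - 5*I*sqrt(7)))**2)**2 + (0*(-10))*36 = 4*((9 - 5*I*sqrt(7))**2)**2 + 0*36 = 4*(9 - 5*I*sqrt(7))**4 + 0 = 4*(9 - 5*I*sqrt(7))**4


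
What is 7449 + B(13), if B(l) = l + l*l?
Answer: 7631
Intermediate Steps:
B(l) = l + l**2
7449 + B(13) = 7449 + 13*(1 + 13) = 7449 + 13*14 = 7449 + 182 = 7631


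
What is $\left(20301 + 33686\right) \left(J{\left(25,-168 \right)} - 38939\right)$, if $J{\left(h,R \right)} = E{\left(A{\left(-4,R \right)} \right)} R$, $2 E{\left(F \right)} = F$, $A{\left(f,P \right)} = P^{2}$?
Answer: $-130095443185$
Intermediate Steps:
$E{\left(F \right)} = \frac{F}{2}$
$J{\left(h,R \right)} = \frac{R^{3}}{2}$ ($J{\left(h,R \right)} = \frac{R^{2}}{2} R = \frac{R^{3}}{2}$)
$\left(20301 + 33686\right) \left(J{\left(25,-168 \right)} - 38939\right) = \left(20301 + 33686\right) \left(\frac{\left(-168\right)^{3}}{2} - 38939\right) = 53987 \left(\frac{1}{2} \left(-4741632\right) - 38939\right) = 53987 \left(-2370816 - 38939\right) = 53987 \left(-2409755\right) = -130095443185$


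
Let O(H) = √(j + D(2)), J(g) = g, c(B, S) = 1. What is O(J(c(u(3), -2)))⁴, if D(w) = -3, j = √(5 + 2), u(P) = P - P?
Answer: (3 - √7)² ≈ 0.12549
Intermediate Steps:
u(P) = 0
j = √7 ≈ 2.6458
O(H) = √(-3 + √7) (O(H) = √(√7 - 3) = √(-3 + √7))
O(J(c(u(3), -2)))⁴ = (√(-3 + √7))⁴ = (-3 + √7)²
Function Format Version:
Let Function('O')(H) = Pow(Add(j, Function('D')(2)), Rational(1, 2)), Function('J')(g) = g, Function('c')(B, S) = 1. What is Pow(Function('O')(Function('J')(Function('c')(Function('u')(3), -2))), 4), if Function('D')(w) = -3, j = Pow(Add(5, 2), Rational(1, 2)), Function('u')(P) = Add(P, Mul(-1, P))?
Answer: Pow(Add(3, Mul(-1, Pow(7, Rational(1, 2)))), 2) ≈ 0.12549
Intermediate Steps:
Function('u')(P) = 0
j = Pow(7, Rational(1, 2)) ≈ 2.6458
Function('O')(H) = Pow(Add(-3, Pow(7, Rational(1, 2))), Rational(1, 2)) (Function('O')(H) = Pow(Add(Pow(7, Rational(1, 2)), -3), Rational(1, 2)) = Pow(Add(-3, Pow(7, Rational(1, 2))), Rational(1, 2)))
Pow(Function('O')(Function('J')(Function('c')(Function('u')(3), -2))), 4) = Pow(Pow(Add(-3, Pow(7, Rational(1, 2))), Rational(1, 2)), 4) = Pow(Add(-3, Pow(7, Rational(1, 2))), 2)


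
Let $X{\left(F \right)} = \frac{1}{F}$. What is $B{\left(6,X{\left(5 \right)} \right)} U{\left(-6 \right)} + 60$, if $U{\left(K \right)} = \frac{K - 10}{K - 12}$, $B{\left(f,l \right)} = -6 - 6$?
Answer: $\frac{148}{3} \approx 49.333$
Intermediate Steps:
$B{\left(f,l \right)} = -12$ ($B{\left(f,l \right)} = -6 - 6 = -12$)
$U{\left(K \right)} = \frac{-10 + K}{-12 + K}$
$B{\left(6,X{\left(5 \right)} \right)} U{\left(-6 \right)} + 60 = - 12 \frac{-10 - 6}{-12 - 6} + 60 = - 12 \frac{1}{-18} \left(-16\right) + 60 = - 12 \left(\left(- \frac{1}{18}\right) \left(-16\right)\right) + 60 = \left(-12\right) \frac{8}{9} + 60 = - \frac{32}{3} + 60 = \frac{148}{3}$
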